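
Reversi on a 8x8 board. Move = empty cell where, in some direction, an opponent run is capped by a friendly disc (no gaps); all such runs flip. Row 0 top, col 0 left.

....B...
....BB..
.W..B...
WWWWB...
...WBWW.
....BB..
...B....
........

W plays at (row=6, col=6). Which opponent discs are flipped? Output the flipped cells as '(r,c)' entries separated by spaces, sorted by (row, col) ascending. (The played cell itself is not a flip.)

Dir NW: opp run (5,5) (4,4) capped by W -> flip
Dir N: first cell '.' (not opp) -> no flip
Dir NE: first cell '.' (not opp) -> no flip
Dir W: first cell '.' (not opp) -> no flip
Dir E: first cell '.' (not opp) -> no flip
Dir SW: first cell '.' (not opp) -> no flip
Dir S: first cell '.' (not opp) -> no flip
Dir SE: first cell '.' (not opp) -> no flip

Answer: (4,4) (5,5)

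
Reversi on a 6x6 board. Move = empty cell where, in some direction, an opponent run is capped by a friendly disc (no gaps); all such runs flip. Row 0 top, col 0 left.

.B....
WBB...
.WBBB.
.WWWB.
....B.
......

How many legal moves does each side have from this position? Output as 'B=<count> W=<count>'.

Answer: B=6 W=9

Derivation:
-- B to move --
(0,0): no bracket -> illegal
(2,0): flips 1 -> legal
(3,0): flips 4 -> legal
(4,0): flips 1 -> legal
(4,1): flips 3 -> legal
(4,2): flips 2 -> legal
(4,3): flips 1 -> legal
B mobility = 6
-- W to move --
(0,0): flips 2 -> legal
(0,2): flips 2 -> legal
(0,3): flips 1 -> legal
(1,3): flips 4 -> legal
(1,4): flips 1 -> legal
(1,5): flips 1 -> legal
(2,0): no bracket -> illegal
(2,5): flips 3 -> legal
(3,5): flips 1 -> legal
(4,3): no bracket -> illegal
(4,5): no bracket -> illegal
(5,3): no bracket -> illegal
(5,4): no bracket -> illegal
(5,5): flips 1 -> legal
W mobility = 9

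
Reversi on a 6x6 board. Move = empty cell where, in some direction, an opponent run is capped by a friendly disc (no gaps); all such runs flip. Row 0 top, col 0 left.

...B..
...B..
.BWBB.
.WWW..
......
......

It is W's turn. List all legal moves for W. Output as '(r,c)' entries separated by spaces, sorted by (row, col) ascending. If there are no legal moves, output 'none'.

(0,2): no bracket -> illegal
(0,4): flips 1 -> legal
(1,0): flips 1 -> legal
(1,1): flips 1 -> legal
(1,2): no bracket -> illegal
(1,4): flips 1 -> legal
(1,5): flips 1 -> legal
(2,0): flips 1 -> legal
(2,5): flips 2 -> legal
(3,0): no bracket -> illegal
(3,4): no bracket -> illegal
(3,5): no bracket -> illegal

Answer: (0,4) (1,0) (1,1) (1,4) (1,5) (2,0) (2,5)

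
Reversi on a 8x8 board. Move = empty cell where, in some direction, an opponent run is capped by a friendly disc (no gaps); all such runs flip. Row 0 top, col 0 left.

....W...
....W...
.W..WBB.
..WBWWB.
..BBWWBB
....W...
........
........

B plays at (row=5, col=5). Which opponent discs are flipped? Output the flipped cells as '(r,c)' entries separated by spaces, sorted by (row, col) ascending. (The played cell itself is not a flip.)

Answer: (3,5) (4,4) (4,5)

Derivation:
Dir NW: opp run (4,4) capped by B -> flip
Dir N: opp run (4,5) (3,5) capped by B -> flip
Dir NE: first cell 'B' (not opp) -> no flip
Dir W: opp run (5,4), next='.' -> no flip
Dir E: first cell '.' (not opp) -> no flip
Dir SW: first cell '.' (not opp) -> no flip
Dir S: first cell '.' (not opp) -> no flip
Dir SE: first cell '.' (not opp) -> no flip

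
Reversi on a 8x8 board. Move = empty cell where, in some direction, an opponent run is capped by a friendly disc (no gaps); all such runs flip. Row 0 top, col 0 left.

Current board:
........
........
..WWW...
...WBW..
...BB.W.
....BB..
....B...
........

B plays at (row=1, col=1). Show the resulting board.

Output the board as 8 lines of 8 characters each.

Place B at (1,1); scan 8 dirs for brackets.
Dir NW: first cell '.' (not opp) -> no flip
Dir N: first cell '.' (not opp) -> no flip
Dir NE: first cell '.' (not opp) -> no flip
Dir W: first cell '.' (not opp) -> no flip
Dir E: first cell '.' (not opp) -> no flip
Dir SW: first cell '.' (not opp) -> no flip
Dir S: first cell '.' (not opp) -> no flip
Dir SE: opp run (2,2) (3,3) capped by B -> flip
All flips: (2,2) (3,3)

Answer: ........
.B......
..BWW...
...BBW..
...BB.W.
....BB..
....B...
........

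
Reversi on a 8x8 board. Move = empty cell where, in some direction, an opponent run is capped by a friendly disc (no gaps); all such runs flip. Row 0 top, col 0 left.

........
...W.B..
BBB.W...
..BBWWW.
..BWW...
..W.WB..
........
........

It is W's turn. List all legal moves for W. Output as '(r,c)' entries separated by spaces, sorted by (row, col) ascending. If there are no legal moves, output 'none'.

Answer: (0,6) (1,0) (1,1) (1,2) (2,3) (3,1) (4,1) (5,1) (5,6) (6,6)

Derivation:
(0,4): no bracket -> illegal
(0,5): no bracket -> illegal
(0,6): flips 1 -> legal
(1,0): flips 2 -> legal
(1,1): flips 2 -> legal
(1,2): flips 3 -> legal
(1,4): no bracket -> illegal
(1,6): no bracket -> illegal
(2,3): flips 1 -> legal
(2,5): no bracket -> illegal
(2,6): no bracket -> illegal
(3,0): no bracket -> illegal
(3,1): flips 3 -> legal
(4,1): flips 1 -> legal
(4,5): no bracket -> illegal
(4,6): no bracket -> illegal
(5,1): flips 2 -> legal
(5,3): no bracket -> illegal
(5,6): flips 1 -> legal
(6,4): no bracket -> illegal
(6,5): no bracket -> illegal
(6,6): flips 1 -> legal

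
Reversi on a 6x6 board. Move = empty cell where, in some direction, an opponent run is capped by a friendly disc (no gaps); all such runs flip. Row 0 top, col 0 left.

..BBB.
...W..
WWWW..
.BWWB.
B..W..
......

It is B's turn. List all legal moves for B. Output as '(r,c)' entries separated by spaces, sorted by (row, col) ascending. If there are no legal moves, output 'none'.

(1,0): no bracket -> illegal
(1,1): flips 1 -> legal
(1,2): flips 1 -> legal
(1,4): no bracket -> illegal
(2,4): flips 1 -> legal
(3,0): no bracket -> illegal
(4,1): no bracket -> illegal
(4,2): no bracket -> illegal
(4,4): no bracket -> illegal
(5,2): flips 1 -> legal
(5,3): flips 4 -> legal
(5,4): no bracket -> illegal

Answer: (1,1) (1,2) (2,4) (5,2) (5,3)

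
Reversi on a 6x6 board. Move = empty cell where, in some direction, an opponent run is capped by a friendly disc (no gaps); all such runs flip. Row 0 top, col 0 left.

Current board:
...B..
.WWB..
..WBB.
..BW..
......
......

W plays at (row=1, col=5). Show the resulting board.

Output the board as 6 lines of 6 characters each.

Answer: ...B..
.WWB.W
..WBW.
..BW..
......
......

Derivation:
Place W at (1,5); scan 8 dirs for brackets.
Dir NW: first cell '.' (not opp) -> no flip
Dir N: first cell '.' (not opp) -> no flip
Dir NE: edge -> no flip
Dir W: first cell '.' (not opp) -> no flip
Dir E: edge -> no flip
Dir SW: opp run (2,4) capped by W -> flip
Dir S: first cell '.' (not opp) -> no flip
Dir SE: edge -> no flip
All flips: (2,4)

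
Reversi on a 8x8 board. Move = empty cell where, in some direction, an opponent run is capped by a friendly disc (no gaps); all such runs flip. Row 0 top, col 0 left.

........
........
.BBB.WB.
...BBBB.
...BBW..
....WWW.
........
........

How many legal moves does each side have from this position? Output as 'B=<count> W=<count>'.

Answer: B=10 W=8

Derivation:
-- B to move --
(1,4): flips 1 -> legal
(1,5): flips 1 -> legal
(1,6): flips 1 -> legal
(2,4): flips 1 -> legal
(4,6): flips 1 -> legal
(4,7): no bracket -> illegal
(5,3): no bracket -> illegal
(5,7): no bracket -> illegal
(6,3): flips 2 -> legal
(6,4): flips 1 -> legal
(6,5): flips 3 -> legal
(6,6): flips 1 -> legal
(6,7): flips 2 -> legal
B mobility = 10
-- W to move --
(1,0): no bracket -> illegal
(1,1): flips 3 -> legal
(1,2): flips 2 -> legal
(1,3): no bracket -> illegal
(1,4): no bracket -> illegal
(1,5): no bracket -> illegal
(1,6): no bracket -> illegal
(1,7): no bracket -> illegal
(2,0): no bracket -> illegal
(2,4): flips 2 -> legal
(2,7): flips 2 -> legal
(3,0): no bracket -> illegal
(3,1): no bracket -> illegal
(3,2): flips 1 -> legal
(3,7): no bracket -> illegal
(4,2): flips 2 -> legal
(4,6): no bracket -> illegal
(4,7): flips 1 -> legal
(5,2): flips 2 -> legal
(5,3): no bracket -> illegal
W mobility = 8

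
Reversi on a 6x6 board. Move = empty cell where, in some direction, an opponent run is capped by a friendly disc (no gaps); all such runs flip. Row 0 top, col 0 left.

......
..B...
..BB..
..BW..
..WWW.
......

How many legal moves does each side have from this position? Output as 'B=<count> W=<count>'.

Answer: B=5 W=5

Derivation:
-- B to move --
(2,4): no bracket -> illegal
(3,1): no bracket -> illegal
(3,4): flips 1 -> legal
(3,5): no bracket -> illegal
(4,1): no bracket -> illegal
(4,5): no bracket -> illegal
(5,1): no bracket -> illegal
(5,2): flips 1 -> legal
(5,3): flips 2 -> legal
(5,4): flips 1 -> legal
(5,5): flips 2 -> legal
B mobility = 5
-- W to move --
(0,1): no bracket -> illegal
(0,2): flips 3 -> legal
(0,3): no bracket -> illegal
(1,1): flips 1 -> legal
(1,3): flips 1 -> legal
(1,4): no bracket -> illegal
(2,1): flips 1 -> legal
(2,4): no bracket -> illegal
(3,1): flips 1 -> legal
(3,4): no bracket -> illegal
(4,1): no bracket -> illegal
W mobility = 5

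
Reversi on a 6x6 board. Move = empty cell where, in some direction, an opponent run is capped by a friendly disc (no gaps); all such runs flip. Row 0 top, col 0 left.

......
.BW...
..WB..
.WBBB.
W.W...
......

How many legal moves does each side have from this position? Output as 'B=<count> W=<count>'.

-- B to move --
(0,1): flips 1 -> legal
(0,2): flips 2 -> legal
(0,3): no bracket -> illegal
(1,3): flips 1 -> legal
(2,0): no bracket -> illegal
(2,1): flips 1 -> legal
(3,0): flips 1 -> legal
(4,1): no bracket -> illegal
(4,3): no bracket -> illegal
(5,0): no bracket -> illegal
(5,1): flips 1 -> legal
(5,2): flips 1 -> legal
(5,3): no bracket -> illegal
B mobility = 7
-- W to move --
(0,0): flips 1 -> legal
(0,1): no bracket -> illegal
(0,2): no bracket -> illegal
(1,0): flips 1 -> legal
(1,3): no bracket -> illegal
(1,4): no bracket -> illegal
(2,0): no bracket -> illegal
(2,1): no bracket -> illegal
(2,4): flips 2 -> legal
(2,5): no bracket -> illegal
(3,5): flips 3 -> legal
(4,1): no bracket -> illegal
(4,3): no bracket -> illegal
(4,4): flips 1 -> legal
(4,5): flips 2 -> legal
W mobility = 6

Answer: B=7 W=6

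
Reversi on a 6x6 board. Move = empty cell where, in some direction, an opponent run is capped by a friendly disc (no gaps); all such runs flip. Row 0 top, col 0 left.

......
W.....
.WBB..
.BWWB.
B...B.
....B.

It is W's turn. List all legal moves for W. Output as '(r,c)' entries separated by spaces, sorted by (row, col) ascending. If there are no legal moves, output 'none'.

(1,1): flips 1 -> legal
(1,2): flips 1 -> legal
(1,3): flips 1 -> legal
(1,4): flips 1 -> legal
(2,0): no bracket -> illegal
(2,4): flips 2 -> legal
(2,5): no bracket -> illegal
(3,0): flips 1 -> legal
(3,5): flips 1 -> legal
(4,1): flips 1 -> legal
(4,2): no bracket -> illegal
(4,3): no bracket -> illegal
(4,5): no bracket -> illegal
(5,0): no bracket -> illegal
(5,1): no bracket -> illegal
(5,3): no bracket -> illegal
(5,5): flips 1 -> legal

Answer: (1,1) (1,2) (1,3) (1,4) (2,4) (3,0) (3,5) (4,1) (5,5)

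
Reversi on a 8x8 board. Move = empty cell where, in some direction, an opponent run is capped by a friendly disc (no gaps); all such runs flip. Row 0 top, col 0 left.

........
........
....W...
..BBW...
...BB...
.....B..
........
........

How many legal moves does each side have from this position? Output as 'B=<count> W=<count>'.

Answer: B=4 W=4

Derivation:
-- B to move --
(1,3): no bracket -> illegal
(1,4): flips 2 -> legal
(1,5): flips 1 -> legal
(2,3): no bracket -> illegal
(2,5): flips 1 -> legal
(3,5): flips 1 -> legal
(4,5): no bracket -> illegal
B mobility = 4
-- W to move --
(2,1): no bracket -> illegal
(2,2): no bracket -> illegal
(2,3): no bracket -> illegal
(3,1): flips 2 -> legal
(3,5): no bracket -> illegal
(4,1): no bracket -> illegal
(4,2): flips 1 -> legal
(4,5): no bracket -> illegal
(4,6): no bracket -> illegal
(5,2): flips 1 -> legal
(5,3): no bracket -> illegal
(5,4): flips 1 -> legal
(5,6): no bracket -> illegal
(6,4): no bracket -> illegal
(6,5): no bracket -> illegal
(6,6): no bracket -> illegal
W mobility = 4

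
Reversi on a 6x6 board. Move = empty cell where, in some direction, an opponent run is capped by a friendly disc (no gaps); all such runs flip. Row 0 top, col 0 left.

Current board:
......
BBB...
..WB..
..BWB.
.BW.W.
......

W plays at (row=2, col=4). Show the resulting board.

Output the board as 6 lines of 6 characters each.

Answer: ......
BBB...
..WWW.
..BWW.
.BW.W.
......

Derivation:
Place W at (2,4); scan 8 dirs for brackets.
Dir NW: first cell '.' (not opp) -> no flip
Dir N: first cell '.' (not opp) -> no flip
Dir NE: first cell '.' (not opp) -> no flip
Dir W: opp run (2,3) capped by W -> flip
Dir E: first cell '.' (not opp) -> no flip
Dir SW: first cell 'W' (not opp) -> no flip
Dir S: opp run (3,4) capped by W -> flip
Dir SE: first cell '.' (not opp) -> no flip
All flips: (2,3) (3,4)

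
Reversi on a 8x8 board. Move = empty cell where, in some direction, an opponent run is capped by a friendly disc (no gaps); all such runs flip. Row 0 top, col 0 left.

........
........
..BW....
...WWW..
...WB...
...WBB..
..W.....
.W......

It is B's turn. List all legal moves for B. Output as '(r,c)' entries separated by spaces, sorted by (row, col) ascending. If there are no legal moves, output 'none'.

Answer: (2,4) (2,6) (3,2) (4,2) (5,2)

Derivation:
(1,2): no bracket -> illegal
(1,3): no bracket -> illegal
(1,4): no bracket -> illegal
(2,4): flips 2 -> legal
(2,5): no bracket -> illegal
(2,6): flips 1 -> legal
(3,2): flips 1 -> legal
(3,6): no bracket -> illegal
(4,2): flips 1 -> legal
(4,5): no bracket -> illegal
(4,6): no bracket -> illegal
(5,1): no bracket -> illegal
(5,2): flips 1 -> legal
(6,0): no bracket -> illegal
(6,1): no bracket -> illegal
(6,3): no bracket -> illegal
(6,4): no bracket -> illegal
(7,0): no bracket -> illegal
(7,2): no bracket -> illegal
(7,3): no bracket -> illegal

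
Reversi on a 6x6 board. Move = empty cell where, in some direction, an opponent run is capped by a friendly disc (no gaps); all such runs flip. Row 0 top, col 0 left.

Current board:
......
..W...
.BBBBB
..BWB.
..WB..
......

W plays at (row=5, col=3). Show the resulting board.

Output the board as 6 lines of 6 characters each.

Answer: ......
..W...
.BBBBB
..BWB.
..WW..
...W..

Derivation:
Place W at (5,3); scan 8 dirs for brackets.
Dir NW: first cell 'W' (not opp) -> no flip
Dir N: opp run (4,3) capped by W -> flip
Dir NE: first cell '.' (not opp) -> no flip
Dir W: first cell '.' (not opp) -> no flip
Dir E: first cell '.' (not opp) -> no flip
Dir SW: edge -> no flip
Dir S: edge -> no flip
Dir SE: edge -> no flip
All flips: (4,3)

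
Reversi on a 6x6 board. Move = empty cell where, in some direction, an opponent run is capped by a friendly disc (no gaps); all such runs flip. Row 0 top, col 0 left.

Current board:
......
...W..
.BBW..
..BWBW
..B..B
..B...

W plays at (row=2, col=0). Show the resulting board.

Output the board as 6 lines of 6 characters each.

Answer: ......
...W..
WWWW..
..BWBW
..B..B
..B...

Derivation:
Place W at (2,0); scan 8 dirs for brackets.
Dir NW: edge -> no flip
Dir N: first cell '.' (not opp) -> no flip
Dir NE: first cell '.' (not opp) -> no flip
Dir W: edge -> no flip
Dir E: opp run (2,1) (2,2) capped by W -> flip
Dir SW: edge -> no flip
Dir S: first cell '.' (not opp) -> no flip
Dir SE: first cell '.' (not opp) -> no flip
All flips: (2,1) (2,2)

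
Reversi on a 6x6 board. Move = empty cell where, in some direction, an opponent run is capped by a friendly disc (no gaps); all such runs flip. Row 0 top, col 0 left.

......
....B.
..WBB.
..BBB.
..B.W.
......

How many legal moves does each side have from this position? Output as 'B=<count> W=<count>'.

Answer: B=5 W=3

Derivation:
-- B to move --
(1,1): flips 1 -> legal
(1,2): flips 1 -> legal
(1,3): no bracket -> illegal
(2,1): flips 1 -> legal
(3,1): no bracket -> illegal
(3,5): no bracket -> illegal
(4,3): no bracket -> illegal
(4,5): no bracket -> illegal
(5,3): no bracket -> illegal
(5,4): flips 1 -> legal
(5,5): flips 1 -> legal
B mobility = 5
-- W to move --
(0,3): no bracket -> illegal
(0,4): flips 3 -> legal
(0,5): no bracket -> illegal
(1,2): no bracket -> illegal
(1,3): no bracket -> illegal
(1,5): no bracket -> illegal
(2,1): no bracket -> illegal
(2,5): flips 2 -> legal
(3,1): no bracket -> illegal
(3,5): no bracket -> illegal
(4,1): no bracket -> illegal
(4,3): no bracket -> illegal
(4,5): no bracket -> illegal
(5,1): no bracket -> illegal
(5,2): flips 2 -> legal
(5,3): no bracket -> illegal
W mobility = 3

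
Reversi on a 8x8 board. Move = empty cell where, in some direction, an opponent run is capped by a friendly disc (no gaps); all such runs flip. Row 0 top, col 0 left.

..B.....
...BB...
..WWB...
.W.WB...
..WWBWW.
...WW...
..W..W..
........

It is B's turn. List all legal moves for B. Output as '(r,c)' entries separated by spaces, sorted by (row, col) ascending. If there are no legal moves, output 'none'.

Answer: (1,1) (1,2) (2,1) (3,2) (4,0) (4,1) (4,7) (5,1) (5,2) (5,6) (6,3) (6,4) (7,1)

Derivation:
(1,1): flips 2 -> legal
(1,2): flips 1 -> legal
(2,0): no bracket -> illegal
(2,1): flips 2 -> legal
(3,0): no bracket -> illegal
(3,2): flips 2 -> legal
(3,5): no bracket -> illegal
(3,6): no bracket -> illegal
(3,7): no bracket -> illegal
(4,0): flips 2 -> legal
(4,1): flips 2 -> legal
(4,7): flips 2 -> legal
(5,1): flips 2 -> legal
(5,2): flips 1 -> legal
(5,5): no bracket -> illegal
(5,6): flips 1 -> legal
(5,7): no bracket -> illegal
(6,1): no bracket -> illegal
(6,3): flips 4 -> legal
(6,4): flips 1 -> legal
(6,6): no bracket -> illegal
(7,1): flips 2 -> legal
(7,2): no bracket -> illegal
(7,3): no bracket -> illegal
(7,4): no bracket -> illegal
(7,5): no bracket -> illegal
(7,6): no bracket -> illegal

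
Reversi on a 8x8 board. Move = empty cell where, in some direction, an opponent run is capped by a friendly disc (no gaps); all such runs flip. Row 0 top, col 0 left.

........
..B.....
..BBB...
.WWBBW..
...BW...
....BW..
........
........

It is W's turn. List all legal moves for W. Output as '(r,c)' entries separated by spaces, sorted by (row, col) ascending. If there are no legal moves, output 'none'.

(0,1): no bracket -> illegal
(0,2): flips 2 -> legal
(0,3): no bracket -> illegal
(1,1): flips 2 -> legal
(1,3): flips 2 -> legal
(1,4): flips 3 -> legal
(1,5): no bracket -> illegal
(2,1): no bracket -> illegal
(2,5): no bracket -> illegal
(4,2): flips 1 -> legal
(4,5): no bracket -> illegal
(5,2): no bracket -> illegal
(5,3): flips 1 -> legal
(6,3): no bracket -> illegal
(6,4): flips 1 -> legal
(6,5): flips 2 -> legal

Answer: (0,2) (1,1) (1,3) (1,4) (4,2) (5,3) (6,4) (6,5)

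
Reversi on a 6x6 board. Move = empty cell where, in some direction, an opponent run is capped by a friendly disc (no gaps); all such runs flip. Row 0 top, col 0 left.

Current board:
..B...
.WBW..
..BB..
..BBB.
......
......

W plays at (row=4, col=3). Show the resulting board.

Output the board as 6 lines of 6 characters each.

Place W at (4,3); scan 8 dirs for brackets.
Dir NW: opp run (3,2), next='.' -> no flip
Dir N: opp run (3,3) (2,3) capped by W -> flip
Dir NE: opp run (3,4), next='.' -> no flip
Dir W: first cell '.' (not opp) -> no flip
Dir E: first cell '.' (not opp) -> no flip
Dir SW: first cell '.' (not opp) -> no flip
Dir S: first cell '.' (not opp) -> no flip
Dir SE: first cell '.' (not opp) -> no flip
All flips: (2,3) (3,3)

Answer: ..B...
.WBW..
..BW..
..BWB.
...W..
......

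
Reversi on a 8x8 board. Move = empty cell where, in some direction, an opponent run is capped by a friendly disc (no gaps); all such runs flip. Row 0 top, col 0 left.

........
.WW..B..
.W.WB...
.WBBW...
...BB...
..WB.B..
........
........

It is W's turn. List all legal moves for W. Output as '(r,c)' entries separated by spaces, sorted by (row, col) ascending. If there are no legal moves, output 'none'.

(0,4): no bracket -> illegal
(0,5): no bracket -> illegal
(0,6): no bracket -> illegal
(1,3): no bracket -> illegal
(1,4): flips 1 -> legal
(1,6): no bracket -> illegal
(2,2): no bracket -> illegal
(2,5): flips 1 -> legal
(2,6): no bracket -> illegal
(3,5): no bracket -> illegal
(4,1): flips 1 -> legal
(4,2): no bracket -> illegal
(4,5): no bracket -> illegal
(4,6): no bracket -> illegal
(5,4): flips 4 -> legal
(5,6): no bracket -> illegal
(6,2): no bracket -> illegal
(6,3): flips 3 -> legal
(6,4): no bracket -> illegal
(6,5): no bracket -> illegal
(6,6): no bracket -> illegal

Answer: (1,4) (2,5) (4,1) (5,4) (6,3)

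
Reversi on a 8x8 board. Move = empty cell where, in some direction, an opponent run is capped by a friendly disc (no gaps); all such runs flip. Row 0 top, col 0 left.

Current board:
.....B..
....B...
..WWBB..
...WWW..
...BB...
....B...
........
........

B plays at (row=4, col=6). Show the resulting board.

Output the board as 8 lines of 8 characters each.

Place B at (4,6); scan 8 dirs for brackets.
Dir NW: opp run (3,5) capped by B -> flip
Dir N: first cell '.' (not opp) -> no flip
Dir NE: first cell '.' (not opp) -> no flip
Dir W: first cell '.' (not opp) -> no flip
Dir E: first cell '.' (not opp) -> no flip
Dir SW: first cell '.' (not opp) -> no flip
Dir S: first cell '.' (not opp) -> no flip
Dir SE: first cell '.' (not opp) -> no flip
All flips: (3,5)

Answer: .....B..
....B...
..WWBB..
...WWB..
...BB.B.
....B...
........
........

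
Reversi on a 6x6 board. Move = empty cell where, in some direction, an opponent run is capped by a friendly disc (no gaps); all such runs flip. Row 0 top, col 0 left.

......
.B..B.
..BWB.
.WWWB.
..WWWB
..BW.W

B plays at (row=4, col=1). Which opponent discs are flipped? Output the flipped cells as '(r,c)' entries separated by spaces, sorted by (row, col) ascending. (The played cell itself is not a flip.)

Answer: (2,3) (3,2) (4,2) (4,3) (4,4)

Derivation:
Dir NW: first cell '.' (not opp) -> no flip
Dir N: opp run (3,1), next='.' -> no flip
Dir NE: opp run (3,2) (2,3) capped by B -> flip
Dir W: first cell '.' (not opp) -> no flip
Dir E: opp run (4,2) (4,3) (4,4) capped by B -> flip
Dir SW: first cell '.' (not opp) -> no flip
Dir S: first cell '.' (not opp) -> no flip
Dir SE: first cell 'B' (not opp) -> no flip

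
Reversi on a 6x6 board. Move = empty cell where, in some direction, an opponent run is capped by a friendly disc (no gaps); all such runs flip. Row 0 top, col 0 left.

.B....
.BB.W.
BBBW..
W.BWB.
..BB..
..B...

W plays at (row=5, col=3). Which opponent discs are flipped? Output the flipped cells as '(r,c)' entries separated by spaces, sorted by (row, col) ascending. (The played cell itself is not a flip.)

Dir NW: opp run (4,2), next='.' -> no flip
Dir N: opp run (4,3) capped by W -> flip
Dir NE: first cell '.' (not opp) -> no flip
Dir W: opp run (5,2), next='.' -> no flip
Dir E: first cell '.' (not opp) -> no flip
Dir SW: edge -> no flip
Dir S: edge -> no flip
Dir SE: edge -> no flip

Answer: (4,3)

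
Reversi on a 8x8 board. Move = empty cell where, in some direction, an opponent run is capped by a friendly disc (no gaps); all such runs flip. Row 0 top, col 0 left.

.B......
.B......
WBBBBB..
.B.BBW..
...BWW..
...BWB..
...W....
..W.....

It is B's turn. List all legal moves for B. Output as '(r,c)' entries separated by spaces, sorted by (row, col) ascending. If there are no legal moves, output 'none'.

(1,0): no bracket -> illegal
(2,6): flips 2 -> legal
(3,0): no bracket -> illegal
(3,6): flips 1 -> legal
(4,6): flips 3 -> legal
(5,2): no bracket -> illegal
(5,6): flips 1 -> legal
(6,1): no bracket -> illegal
(6,2): no bracket -> illegal
(6,4): flips 2 -> legal
(6,5): flips 1 -> legal
(7,1): no bracket -> illegal
(7,3): flips 1 -> legal
(7,4): no bracket -> illegal

Answer: (2,6) (3,6) (4,6) (5,6) (6,4) (6,5) (7,3)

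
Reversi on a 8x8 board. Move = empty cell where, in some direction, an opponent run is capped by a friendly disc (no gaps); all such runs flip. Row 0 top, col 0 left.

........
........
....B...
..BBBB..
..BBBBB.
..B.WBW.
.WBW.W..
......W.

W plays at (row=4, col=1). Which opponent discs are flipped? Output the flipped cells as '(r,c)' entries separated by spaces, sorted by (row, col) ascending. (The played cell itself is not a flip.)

Answer: (5,2)

Derivation:
Dir NW: first cell '.' (not opp) -> no flip
Dir N: first cell '.' (not opp) -> no flip
Dir NE: opp run (3,2), next='.' -> no flip
Dir W: first cell '.' (not opp) -> no flip
Dir E: opp run (4,2) (4,3) (4,4) (4,5) (4,6), next='.' -> no flip
Dir SW: first cell '.' (not opp) -> no flip
Dir S: first cell '.' (not opp) -> no flip
Dir SE: opp run (5,2) capped by W -> flip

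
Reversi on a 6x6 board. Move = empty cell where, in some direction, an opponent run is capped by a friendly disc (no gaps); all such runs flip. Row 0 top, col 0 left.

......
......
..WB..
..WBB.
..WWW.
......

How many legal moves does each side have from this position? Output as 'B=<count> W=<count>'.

-- B to move --
(1,1): flips 1 -> legal
(1,2): no bracket -> illegal
(1,3): no bracket -> illegal
(2,1): flips 1 -> legal
(3,1): flips 1 -> legal
(3,5): no bracket -> illegal
(4,1): flips 1 -> legal
(4,5): no bracket -> illegal
(5,1): flips 1 -> legal
(5,2): flips 1 -> legal
(5,3): flips 1 -> legal
(5,4): flips 1 -> legal
(5,5): flips 1 -> legal
B mobility = 9
-- W to move --
(1,2): no bracket -> illegal
(1,3): flips 2 -> legal
(1,4): flips 1 -> legal
(2,4): flips 3 -> legal
(2,5): flips 1 -> legal
(3,5): flips 2 -> legal
(4,5): no bracket -> illegal
W mobility = 5

Answer: B=9 W=5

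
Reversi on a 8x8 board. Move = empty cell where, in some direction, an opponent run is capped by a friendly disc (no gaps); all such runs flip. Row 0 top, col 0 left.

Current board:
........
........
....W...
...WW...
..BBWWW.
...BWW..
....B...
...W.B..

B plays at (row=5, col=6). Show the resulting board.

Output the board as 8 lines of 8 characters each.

Place B at (5,6); scan 8 dirs for brackets.
Dir NW: opp run (4,5) (3,4), next='.' -> no flip
Dir N: opp run (4,6), next='.' -> no flip
Dir NE: first cell '.' (not opp) -> no flip
Dir W: opp run (5,5) (5,4) capped by B -> flip
Dir E: first cell '.' (not opp) -> no flip
Dir SW: first cell '.' (not opp) -> no flip
Dir S: first cell '.' (not opp) -> no flip
Dir SE: first cell '.' (not opp) -> no flip
All flips: (5,4) (5,5)

Answer: ........
........
....W...
...WW...
..BBWWW.
...BBBB.
....B...
...W.B..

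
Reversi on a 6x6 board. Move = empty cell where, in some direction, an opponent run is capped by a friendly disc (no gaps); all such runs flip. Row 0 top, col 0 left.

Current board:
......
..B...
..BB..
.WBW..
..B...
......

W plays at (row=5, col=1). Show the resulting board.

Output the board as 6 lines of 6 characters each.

Answer: ......
..B...
..BB..
.WBW..
..W...
.W....

Derivation:
Place W at (5,1); scan 8 dirs for brackets.
Dir NW: first cell '.' (not opp) -> no flip
Dir N: first cell '.' (not opp) -> no flip
Dir NE: opp run (4,2) capped by W -> flip
Dir W: first cell '.' (not opp) -> no flip
Dir E: first cell '.' (not opp) -> no flip
Dir SW: edge -> no flip
Dir S: edge -> no flip
Dir SE: edge -> no flip
All flips: (4,2)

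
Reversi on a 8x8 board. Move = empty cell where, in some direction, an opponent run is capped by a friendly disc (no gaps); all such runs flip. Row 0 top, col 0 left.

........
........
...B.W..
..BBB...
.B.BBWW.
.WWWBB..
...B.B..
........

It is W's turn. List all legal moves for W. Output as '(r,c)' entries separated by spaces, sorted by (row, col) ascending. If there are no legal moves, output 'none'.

(1,2): flips 2 -> legal
(1,3): flips 3 -> legal
(1,4): no bracket -> illegal
(2,1): no bracket -> illegal
(2,2): no bracket -> illegal
(2,4): no bracket -> illegal
(3,0): flips 1 -> legal
(3,1): flips 1 -> legal
(3,5): flips 1 -> legal
(4,0): no bracket -> illegal
(4,2): flips 2 -> legal
(5,0): no bracket -> illegal
(5,6): flips 2 -> legal
(6,2): no bracket -> illegal
(6,4): flips 1 -> legal
(6,6): no bracket -> illegal
(7,2): flips 2 -> legal
(7,3): flips 1 -> legal
(7,4): flips 1 -> legal
(7,5): flips 2 -> legal
(7,6): no bracket -> illegal

Answer: (1,2) (1,3) (3,0) (3,1) (3,5) (4,2) (5,6) (6,4) (7,2) (7,3) (7,4) (7,5)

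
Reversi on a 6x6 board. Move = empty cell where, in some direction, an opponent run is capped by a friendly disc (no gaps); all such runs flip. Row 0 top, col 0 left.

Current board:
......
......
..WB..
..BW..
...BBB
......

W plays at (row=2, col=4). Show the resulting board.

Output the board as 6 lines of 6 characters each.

Answer: ......
......
..WWW.
..BW..
...BBB
......

Derivation:
Place W at (2,4); scan 8 dirs for brackets.
Dir NW: first cell '.' (not opp) -> no flip
Dir N: first cell '.' (not opp) -> no flip
Dir NE: first cell '.' (not opp) -> no flip
Dir W: opp run (2,3) capped by W -> flip
Dir E: first cell '.' (not opp) -> no flip
Dir SW: first cell 'W' (not opp) -> no flip
Dir S: first cell '.' (not opp) -> no flip
Dir SE: first cell '.' (not opp) -> no flip
All flips: (2,3)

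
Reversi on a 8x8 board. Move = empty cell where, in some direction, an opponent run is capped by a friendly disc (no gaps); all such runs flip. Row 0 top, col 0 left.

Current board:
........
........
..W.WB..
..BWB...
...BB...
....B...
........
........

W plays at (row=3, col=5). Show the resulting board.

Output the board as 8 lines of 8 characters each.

Answer: ........
........
..W.WB..
..BWWW..
...BB...
....B...
........
........

Derivation:
Place W at (3,5); scan 8 dirs for brackets.
Dir NW: first cell 'W' (not opp) -> no flip
Dir N: opp run (2,5), next='.' -> no flip
Dir NE: first cell '.' (not opp) -> no flip
Dir W: opp run (3,4) capped by W -> flip
Dir E: first cell '.' (not opp) -> no flip
Dir SW: opp run (4,4), next='.' -> no flip
Dir S: first cell '.' (not opp) -> no flip
Dir SE: first cell '.' (not opp) -> no flip
All flips: (3,4)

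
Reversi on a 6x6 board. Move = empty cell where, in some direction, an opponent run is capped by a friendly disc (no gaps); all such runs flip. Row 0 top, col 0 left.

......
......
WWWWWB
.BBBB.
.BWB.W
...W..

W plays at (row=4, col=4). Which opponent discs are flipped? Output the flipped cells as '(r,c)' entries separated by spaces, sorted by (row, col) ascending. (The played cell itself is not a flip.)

Answer: (3,3) (3,4) (4,3)

Derivation:
Dir NW: opp run (3,3) capped by W -> flip
Dir N: opp run (3,4) capped by W -> flip
Dir NE: first cell '.' (not opp) -> no flip
Dir W: opp run (4,3) capped by W -> flip
Dir E: first cell 'W' (not opp) -> no flip
Dir SW: first cell 'W' (not opp) -> no flip
Dir S: first cell '.' (not opp) -> no flip
Dir SE: first cell '.' (not opp) -> no flip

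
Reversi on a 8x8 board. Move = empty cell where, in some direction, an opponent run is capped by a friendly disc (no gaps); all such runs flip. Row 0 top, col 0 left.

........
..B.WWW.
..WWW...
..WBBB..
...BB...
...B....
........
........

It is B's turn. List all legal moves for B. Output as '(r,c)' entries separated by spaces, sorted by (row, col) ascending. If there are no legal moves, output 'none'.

Answer: (0,4) (0,6) (1,1) (1,3) (2,1) (3,1) (4,2)

Derivation:
(0,3): no bracket -> illegal
(0,4): flips 2 -> legal
(0,5): no bracket -> illegal
(0,6): flips 2 -> legal
(0,7): no bracket -> illegal
(1,1): flips 1 -> legal
(1,3): flips 2 -> legal
(1,7): no bracket -> illegal
(2,1): flips 1 -> legal
(2,5): no bracket -> illegal
(2,6): no bracket -> illegal
(2,7): no bracket -> illegal
(3,1): flips 1 -> legal
(4,1): no bracket -> illegal
(4,2): flips 2 -> legal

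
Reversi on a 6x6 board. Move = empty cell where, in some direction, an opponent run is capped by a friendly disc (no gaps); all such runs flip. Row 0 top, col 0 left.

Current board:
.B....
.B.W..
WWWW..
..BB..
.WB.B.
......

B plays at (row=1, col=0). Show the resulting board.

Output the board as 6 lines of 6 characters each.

Answer: .B....
BB.W..
WBWW..
..BB..
.WB.B.
......

Derivation:
Place B at (1,0); scan 8 dirs for brackets.
Dir NW: edge -> no flip
Dir N: first cell '.' (not opp) -> no flip
Dir NE: first cell 'B' (not opp) -> no flip
Dir W: edge -> no flip
Dir E: first cell 'B' (not opp) -> no flip
Dir SW: edge -> no flip
Dir S: opp run (2,0), next='.' -> no flip
Dir SE: opp run (2,1) capped by B -> flip
All flips: (2,1)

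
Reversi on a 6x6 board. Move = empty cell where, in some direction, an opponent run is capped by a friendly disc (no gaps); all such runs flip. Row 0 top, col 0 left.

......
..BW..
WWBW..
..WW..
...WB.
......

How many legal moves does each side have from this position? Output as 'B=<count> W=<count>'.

Answer: B=6 W=7

Derivation:
-- B to move --
(0,2): no bracket -> illegal
(0,3): no bracket -> illegal
(0,4): flips 1 -> legal
(1,0): no bracket -> illegal
(1,1): no bracket -> illegal
(1,4): flips 1 -> legal
(2,4): flips 1 -> legal
(3,0): flips 1 -> legal
(3,1): no bracket -> illegal
(3,4): flips 1 -> legal
(4,1): no bracket -> illegal
(4,2): flips 2 -> legal
(5,2): no bracket -> illegal
(5,3): no bracket -> illegal
(5,4): no bracket -> illegal
B mobility = 6
-- W to move --
(0,1): flips 1 -> legal
(0,2): flips 2 -> legal
(0,3): flips 1 -> legal
(1,1): flips 2 -> legal
(3,1): flips 1 -> legal
(3,4): no bracket -> illegal
(3,5): no bracket -> illegal
(4,5): flips 1 -> legal
(5,3): no bracket -> illegal
(5,4): no bracket -> illegal
(5,5): flips 1 -> legal
W mobility = 7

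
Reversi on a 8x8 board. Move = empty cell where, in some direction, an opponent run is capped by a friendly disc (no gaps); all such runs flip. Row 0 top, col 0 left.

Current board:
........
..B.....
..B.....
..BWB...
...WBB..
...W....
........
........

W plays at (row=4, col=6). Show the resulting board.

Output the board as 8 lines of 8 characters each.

Answer: ........
..B.....
..B.....
..BWB...
...WWWW.
...W....
........
........

Derivation:
Place W at (4,6); scan 8 dirs for brackets.
Dir NW: first cell '.' (not opp) -> no flip
Dir N: first cell '.' (not opp) -> no flip
Dir NE: first cell '.' (not opp) -> no flip
Dir W: opp run (4,5) (4,4) capped by W -> flip
Dir E: first cell '.' (not opp) -> no flip
Dir SW: first cell '.' (not opp) -> no flip
Dir S: first cell '.' (not opp) -> no flip
Dir SE: first cell '.' (not opp) -> no flip
All flips: (4,4) (4,5)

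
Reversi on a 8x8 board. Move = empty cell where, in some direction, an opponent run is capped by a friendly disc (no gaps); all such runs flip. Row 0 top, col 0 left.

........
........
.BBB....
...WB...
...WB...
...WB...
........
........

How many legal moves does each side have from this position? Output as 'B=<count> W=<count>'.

-- B to move --
(2,4): no bracket -> illegal
(3,2): flips 2 -> legal
(4,2): flips 1 -> legal
(5,2): flips 2 -> legal
(6,2): flips 1 -> legal
(6,3): flips 3 -> legal
(6,4): no bracket -> illegal
B mobility = 5
-- W to move --
(1,0): no bracket -> illegal
(1,1): flips 1 -> legal
(1,2): no bracket -> illegal
(1,3): flips 1 -> legal
(1,4): no bracket -> illegal
(2,0): no bracket -> illegal
(2,4): no bracket -> illegal
(2,5): flips 1 -> legal
(3,0): no bracket -> illegal
(3,1): no bracket -> illegal
(3,2): no bracket -> illegal
(3,5): flips 2 -> legal
(4,5): flips 1 -> legal
(5,5): flips 2 -> legal
(6,3): no bracket -> illegal
(6,4): no bracket -> illegal
(6,5): flips 1 -> legal
W mobility = 7

Answer: B=5 W=7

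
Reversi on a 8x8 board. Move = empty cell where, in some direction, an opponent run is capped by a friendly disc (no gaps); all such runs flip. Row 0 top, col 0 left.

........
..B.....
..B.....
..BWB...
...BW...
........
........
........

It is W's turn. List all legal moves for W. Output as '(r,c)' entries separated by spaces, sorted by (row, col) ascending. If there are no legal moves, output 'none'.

Answer: (1,1) (2,4) (3,1) (3,5) (4,2) (5,3)

Derivation:
(0,1): no bracket -> illegal
(0,2): no bracket -> illegal
(0,3): no bracket -> illegal
(1,1): flips 1 -> legal
(1,3): no bracket -> illegal
(2,1): no bracket -> illegal
(2,3): no bracket -> illegal
(2,4): flips 1 -> legal
(2,5): no bracket -> illegal
(3,1): flips 1 -> legal
(3,5): flips 1 -> legal
(4,1): no bracket -> illegal
(4,2): flips 1 -> legal
(4,5): no bracket -> illegal
(5,2): no bracket -> illegal
(5,3): flips 1 -> legal
(5,4): no bracket -> illegal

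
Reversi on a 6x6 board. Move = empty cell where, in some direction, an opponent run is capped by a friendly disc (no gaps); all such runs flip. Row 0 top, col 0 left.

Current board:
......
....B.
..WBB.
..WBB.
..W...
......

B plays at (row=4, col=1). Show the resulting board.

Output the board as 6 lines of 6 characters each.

Answer: ......
....B.
..WBB.
..BBB.
.BW...
......

Derivation:
Place B at (4,1); scan 8 dirs for brackets.
Dir NW: first cell '.' (not opp) -> no flip
Dir N: first cell '.' (not opp) -> no flip
Dir NE: opp run (3,2) capped by B -> flip
Dir W: first cell '.' (not opp) -> no flip
Dir E: opp run (4,2), next='.' -> no flip
Dir SW: first cell '.' (not opp) -> no flip
Dir S: first cell '.' (not opp) -> no flip
Dir SE: first cell '.' (not opp) -> no flip
All flips: (3,2)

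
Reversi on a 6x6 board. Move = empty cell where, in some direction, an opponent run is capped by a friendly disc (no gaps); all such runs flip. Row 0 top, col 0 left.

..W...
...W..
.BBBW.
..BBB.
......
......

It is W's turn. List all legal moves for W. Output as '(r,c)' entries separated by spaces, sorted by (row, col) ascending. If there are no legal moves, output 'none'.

Answer: (2,0) (3,1) (4,2) (4,3) (4,4)

Derivation:
(1,0): no bracket -> illegal
(1,1): no bracket -> illegal
(1,2): no bracket -> illegal
(1,4): no bracket -> illegal
(2,0): flips 3 -> legal
(2,5): no bracket -> illegal
(3,0): no bracket -> illegal
(3,1): flips 1 -> legal
(3,5): no bracket -> illegal
(4,1): no bracket -> illegal
(4,2): flips 1 -> legal
(4,3): flips 2 -> legal
(4,4): flips 1 -> legal
(4,5): no bracket -> illegal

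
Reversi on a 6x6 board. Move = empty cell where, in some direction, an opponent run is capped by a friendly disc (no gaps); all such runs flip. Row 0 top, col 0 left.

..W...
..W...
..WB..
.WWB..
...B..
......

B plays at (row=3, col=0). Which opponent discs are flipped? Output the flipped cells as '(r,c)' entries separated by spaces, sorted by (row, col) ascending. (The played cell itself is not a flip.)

Dir NW: edge -> no flip
Dir N: first cell '.' (not opp) -> no flip
Dir NE: first cell '.' (not opp) -> no flip
Dir W: edge -> no flip
Dir E: opp run (3,1) (3,2) capped by B -> flip
Dir SW: edge -> no flip
Dir S: first cell '.' (not opp) -> no flip
Dir SE: first cell '.' (not opp) -> no flip

Answer: (3,1) (3,2)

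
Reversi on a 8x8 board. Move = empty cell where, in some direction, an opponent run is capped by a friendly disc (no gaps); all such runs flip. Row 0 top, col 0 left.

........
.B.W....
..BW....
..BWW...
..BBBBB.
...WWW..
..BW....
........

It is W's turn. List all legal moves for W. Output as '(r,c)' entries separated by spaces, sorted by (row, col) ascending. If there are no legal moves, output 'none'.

Answer: (0,0) (2,1) (3,1) (3,5) (3,6) (3,7) (4,1) (5,1) (5,2) (5,6) (6,1) (7,1)

Derivation:
(0,0): flips 2 -> legal
(0,1): no bracket -> illegal
(0,2): no bracket -> illegal
(1,0): no bracket -> illegal
(1,2): no bracket -> illegal
(2,0): no bracket -> illegal
(2,1): flips 3 -> legal
(3,1): flips 3 -> legal
(3,5): flips 2 -> legal
(3,6): flips 1 -> legal
(3,7): flips 1 -> legal
(4,1): flips 1 -> legal
(4,7): no bracket -> illegal
(5,1): flips 1 -> legal
(5,2): flips 1 -> legal
(5,6): flips 1 -> legal
(5,7): no bracket -> illegal
(6,1): flips 1 -> legal
(7,1): flips 1 -> legal
(7,2): no bracket -> illegal
(7,3): no bracket -> illegal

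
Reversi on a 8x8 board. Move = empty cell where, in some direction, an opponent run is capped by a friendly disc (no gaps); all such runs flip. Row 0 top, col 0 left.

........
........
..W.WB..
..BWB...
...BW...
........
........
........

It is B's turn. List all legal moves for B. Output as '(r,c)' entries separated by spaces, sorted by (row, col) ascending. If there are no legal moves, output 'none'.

Answer: (1,2) (1,4) (2,3) (4,5) (5,4)

Derivation:
(1,1): no bracket -> illegal
(1,2): flips 1 -> legal
(1,3): no bracket -> illegal
(1,4): flips 1 -> legal
(1,5): no bracket -> illegal
(2,1): no bracket -> illegal
(2,3): flips 2 -> legal
(3,1): no bracket -> illegal
(3,5): no bracket -> illegal
(4,2): no bracket -> illegal
(4,5): flips 1 -> legal
(5,3): no bracket -> illegal
(5,4): flips 1 -> legal
(5,5): no bracket -> illegal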